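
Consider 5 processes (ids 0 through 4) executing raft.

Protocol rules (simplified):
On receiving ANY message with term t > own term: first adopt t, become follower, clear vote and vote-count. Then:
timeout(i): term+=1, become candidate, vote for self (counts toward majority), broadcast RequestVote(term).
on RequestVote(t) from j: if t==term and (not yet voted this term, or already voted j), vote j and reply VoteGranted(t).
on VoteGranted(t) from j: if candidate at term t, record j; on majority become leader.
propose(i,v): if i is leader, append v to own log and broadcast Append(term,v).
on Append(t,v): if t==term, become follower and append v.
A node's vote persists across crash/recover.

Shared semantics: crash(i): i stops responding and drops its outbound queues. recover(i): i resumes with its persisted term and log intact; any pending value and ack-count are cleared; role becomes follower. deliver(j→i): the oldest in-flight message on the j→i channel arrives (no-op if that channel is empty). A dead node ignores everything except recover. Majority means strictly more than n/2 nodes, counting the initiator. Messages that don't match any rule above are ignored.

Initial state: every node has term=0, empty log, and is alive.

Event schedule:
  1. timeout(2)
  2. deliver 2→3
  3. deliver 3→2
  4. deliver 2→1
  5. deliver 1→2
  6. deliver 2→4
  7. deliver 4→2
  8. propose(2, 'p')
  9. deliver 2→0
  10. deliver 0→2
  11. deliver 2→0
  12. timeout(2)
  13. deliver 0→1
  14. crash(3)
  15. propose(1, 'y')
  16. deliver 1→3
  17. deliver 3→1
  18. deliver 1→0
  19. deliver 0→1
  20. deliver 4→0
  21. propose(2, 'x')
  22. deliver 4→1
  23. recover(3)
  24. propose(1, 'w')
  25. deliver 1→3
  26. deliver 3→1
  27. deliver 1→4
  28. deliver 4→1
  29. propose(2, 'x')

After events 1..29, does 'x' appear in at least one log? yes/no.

e1 timeout(2): 2[cand,t=1,-]
e2 deliver 2→3: 3[foll,t=1,-]
e3 deliver 3→2: ·
e4 deliver 2→1: 1[foll,t=1,-]
e5 deliver 1→2: 2[lead,t=1,-]
e6 deliver 2→4: 4[foll,t=1,-]
e7 deliver 4→2: ·
e8 propose(2,'p'): 2[lead,t=1,p]
e9 deliver 2→0: 0[foll,t=1,-]
e10 deliver 0→2: ·
e11 deliver 2→0: 0[foll,t=1,p]
e12 timeout(2): 2[cand,t=2,p]
e13 deliver 0→1: ·
e14 crash(3): 3[✗foll,t=1,-]
e15 propose(1,'y'): ·
e16 deliver 1→3: ·
e17 deliver 3→1: ·
e18 deliver 1→0: ·
e19 deliver 0→1: ·
e20 deliver 4→0: ·
e21 propose(2,'x'): ·
e22 deliver 4→1: ·
e23 recover(3): 3[foll,t=1,-]
e24 propose(1,'w'): ·
e25 deliver 1→3: ·
e26 deliver 3→1: ·
e27 deliver 1→4: ·
e28 deliver 4→1: ·
e29 propose(2,'x'): ·

no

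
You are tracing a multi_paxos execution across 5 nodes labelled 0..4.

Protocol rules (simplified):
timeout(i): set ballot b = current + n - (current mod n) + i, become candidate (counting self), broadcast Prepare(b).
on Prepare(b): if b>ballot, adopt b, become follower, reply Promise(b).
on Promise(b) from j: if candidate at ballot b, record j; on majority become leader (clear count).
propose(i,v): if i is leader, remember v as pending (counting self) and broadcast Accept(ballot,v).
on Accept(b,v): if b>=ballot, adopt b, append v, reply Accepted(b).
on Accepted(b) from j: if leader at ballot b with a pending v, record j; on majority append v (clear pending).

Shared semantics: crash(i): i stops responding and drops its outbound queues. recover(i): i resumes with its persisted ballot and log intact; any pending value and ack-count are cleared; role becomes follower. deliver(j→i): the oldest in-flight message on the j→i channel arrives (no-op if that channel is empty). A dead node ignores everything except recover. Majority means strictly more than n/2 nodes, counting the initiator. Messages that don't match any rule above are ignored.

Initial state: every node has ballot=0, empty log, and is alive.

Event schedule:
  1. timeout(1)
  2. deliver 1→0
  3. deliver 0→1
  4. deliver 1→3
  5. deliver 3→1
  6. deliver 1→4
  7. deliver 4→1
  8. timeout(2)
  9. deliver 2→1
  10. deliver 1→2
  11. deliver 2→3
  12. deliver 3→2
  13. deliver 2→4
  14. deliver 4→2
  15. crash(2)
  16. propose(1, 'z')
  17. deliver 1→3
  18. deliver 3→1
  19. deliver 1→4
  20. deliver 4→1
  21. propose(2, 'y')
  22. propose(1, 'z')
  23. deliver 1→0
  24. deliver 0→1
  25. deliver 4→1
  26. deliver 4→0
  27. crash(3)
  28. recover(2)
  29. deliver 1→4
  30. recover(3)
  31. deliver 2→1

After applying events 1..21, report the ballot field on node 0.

6

step 1 timeout(1): 1={cand,b=6,log=-}
step 2 deliver 1→0: 0={foll,b=6,log=-}
step 3 deliver 0→1: —
step 4 deliver 1→3: 3={foll,b=6,log=-}
step 5 deliver 3→1: 1={lead,b=6,log=-}
step 6 deliver 1→4: 4={foll,b=6,log=-}
step 7 deliver 4→1: —
step 8 timeout(2): 2={cand,b=7,log=-}
step 9 deliver 2→1: 1={foll,b=7,log=-}
step 10 deliver 1→2: —
step 11 deliver 2→3: 3={foll,b=7,log=-}
step 12 deliver 3→2: —
step 13 deliver 2→4: 4={foll,b=7,log=-}
step 14 deliver 4→2: 2={lead,b=7,log=-}
step 15 crash(2): 2={✗lead,b=7,log=-}
step 16 propose(1,'z'): —
step 17 deliver 1→3: —
step 18 deliver 3→1: —
step 19 deliver 1→4: —
step 20 deliver 4→1: —
step 21 propose(2,'y'): —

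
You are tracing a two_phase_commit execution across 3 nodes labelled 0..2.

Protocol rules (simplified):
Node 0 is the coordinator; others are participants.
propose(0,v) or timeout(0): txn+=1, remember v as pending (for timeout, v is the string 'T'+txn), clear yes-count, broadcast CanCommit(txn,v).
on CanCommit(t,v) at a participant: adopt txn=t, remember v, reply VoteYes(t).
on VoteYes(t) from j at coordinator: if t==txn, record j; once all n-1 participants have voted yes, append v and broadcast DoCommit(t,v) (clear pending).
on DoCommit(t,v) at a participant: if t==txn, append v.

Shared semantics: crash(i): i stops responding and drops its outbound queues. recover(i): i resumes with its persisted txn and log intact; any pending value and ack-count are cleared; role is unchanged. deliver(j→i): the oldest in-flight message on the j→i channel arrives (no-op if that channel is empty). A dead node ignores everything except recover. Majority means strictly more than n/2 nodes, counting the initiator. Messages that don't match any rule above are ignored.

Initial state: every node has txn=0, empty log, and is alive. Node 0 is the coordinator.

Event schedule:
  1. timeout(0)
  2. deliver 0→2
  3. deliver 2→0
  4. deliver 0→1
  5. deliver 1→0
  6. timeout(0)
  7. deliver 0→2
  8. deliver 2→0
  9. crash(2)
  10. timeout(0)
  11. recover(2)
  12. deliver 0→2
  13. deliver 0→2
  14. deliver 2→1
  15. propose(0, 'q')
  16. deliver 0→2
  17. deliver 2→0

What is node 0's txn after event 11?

step 1 timeout(0): 0={coor,t=1,log=-}
step 2 deliver 0→2: 2={part,t=1,log=-}
step 3 deliver 2→0: —
step 4 deliver 0→1: 1={part,t=1,log=-}
step 5 deliver 1→0: 0={coor,t=1,log=T1}
step 6 timeout(0): 0={coor,t=2,log=T1}
step 7 deliver 0→2: 2={part,t=1,log=T1}
step 8 deliver 2→0: —
step 9 crash(2): 2={✗part,t=1,log=T1}
step 10 timeout(0): 0={coor,t=3,log=T1}
step 11 recover(2): 2={part,t=1,log=T1}

3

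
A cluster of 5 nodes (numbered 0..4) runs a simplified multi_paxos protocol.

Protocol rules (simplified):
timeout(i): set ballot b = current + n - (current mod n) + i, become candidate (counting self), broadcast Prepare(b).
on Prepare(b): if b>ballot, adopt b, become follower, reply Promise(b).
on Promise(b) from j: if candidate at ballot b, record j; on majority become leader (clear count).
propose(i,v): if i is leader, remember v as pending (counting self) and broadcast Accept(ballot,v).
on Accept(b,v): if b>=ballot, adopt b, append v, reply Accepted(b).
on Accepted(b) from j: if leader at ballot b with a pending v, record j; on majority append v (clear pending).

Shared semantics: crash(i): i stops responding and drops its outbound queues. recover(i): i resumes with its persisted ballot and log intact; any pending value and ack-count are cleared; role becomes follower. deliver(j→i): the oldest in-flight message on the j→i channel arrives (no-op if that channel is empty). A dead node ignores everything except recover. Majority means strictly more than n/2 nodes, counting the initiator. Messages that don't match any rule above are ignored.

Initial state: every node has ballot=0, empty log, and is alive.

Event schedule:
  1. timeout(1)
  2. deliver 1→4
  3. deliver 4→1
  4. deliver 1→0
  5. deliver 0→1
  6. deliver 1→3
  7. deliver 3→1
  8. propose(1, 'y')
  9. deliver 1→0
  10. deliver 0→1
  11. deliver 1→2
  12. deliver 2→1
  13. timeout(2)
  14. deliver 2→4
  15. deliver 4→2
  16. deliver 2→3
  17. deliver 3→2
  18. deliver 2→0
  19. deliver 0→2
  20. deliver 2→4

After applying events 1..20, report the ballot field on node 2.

e1 timeout(1): 1[cand,b=6,-]
e2 deliver 1→4: 4[foll,b=6,-]
e3 deliver 4→1: ·
e4 deliver 1→0: 0[foll,b=6,-]
e5 deliver 0→1: 1[lead,b=6,-]
e6 deliver 1→3: 3[foll,b=6,-]
e7 deliver 3→1: ·
e8 propose(1,'y'): ·
e9 deliver 1→0: 0[foll,b=6,y]
e10 deliver 0→1: ·
e11 deliver 1→2: 2[foll,b=6,-]
e12 deliver 2→1: ·
e13 timeout(2): 2[cand,b=12,-]
e14 deliver 2→4: 4[foll,b=12,-]
e15 deliver 4→2: ·
e16 deliver 2→3: 3[foll,b=12,-]
e17 deliver 3→2: 2[lead,b=12,-]
e18 deliver 2→0: 0[foll,b=12,y]
e19 deliver 0→2: ·
e20 deliver 2→4: ·

12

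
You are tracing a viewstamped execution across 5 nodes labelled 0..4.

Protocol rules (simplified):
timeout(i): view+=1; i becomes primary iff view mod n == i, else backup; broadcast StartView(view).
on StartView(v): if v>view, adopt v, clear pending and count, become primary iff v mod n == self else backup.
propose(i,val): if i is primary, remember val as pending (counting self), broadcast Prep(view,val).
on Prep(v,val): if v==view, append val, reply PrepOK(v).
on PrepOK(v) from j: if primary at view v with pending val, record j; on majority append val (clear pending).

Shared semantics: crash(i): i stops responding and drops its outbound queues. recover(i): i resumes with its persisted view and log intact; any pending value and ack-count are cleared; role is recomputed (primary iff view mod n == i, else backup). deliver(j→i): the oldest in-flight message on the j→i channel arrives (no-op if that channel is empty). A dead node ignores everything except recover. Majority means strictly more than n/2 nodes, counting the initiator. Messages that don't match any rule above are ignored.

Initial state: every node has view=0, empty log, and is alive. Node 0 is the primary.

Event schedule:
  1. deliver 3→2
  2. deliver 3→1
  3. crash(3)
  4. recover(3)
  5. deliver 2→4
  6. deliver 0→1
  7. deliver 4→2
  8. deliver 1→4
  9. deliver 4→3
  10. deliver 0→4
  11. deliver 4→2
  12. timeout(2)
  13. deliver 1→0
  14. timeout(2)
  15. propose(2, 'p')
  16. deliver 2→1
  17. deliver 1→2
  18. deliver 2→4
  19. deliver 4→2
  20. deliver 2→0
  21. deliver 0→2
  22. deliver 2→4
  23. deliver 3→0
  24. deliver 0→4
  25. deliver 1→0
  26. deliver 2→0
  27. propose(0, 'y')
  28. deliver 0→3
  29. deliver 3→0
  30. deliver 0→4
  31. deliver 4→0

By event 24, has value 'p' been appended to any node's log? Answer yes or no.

step 1 deliver 3→2: —
step 2 deliver 3→1: —
step 3 crash(3): 3={✗back,v=0,log=-}
step 4 recover(3): 3={back,v=0,log=-}
step 5 deliver 2→4: —
step 6 deliver 0→1: —
step 7 deliver 4→2: —
step 8 deliver 1→4: —
step 9 deliver 4→3: —
step 10 deliver 0→4: —
step 11 deliver 4→2: —
step 12 timeout(2): 2={back,v=1,log=-}
step 13 deliver 1→0: —
step 14 timeout(2): 2={prim,v=2,log=-}
step 15 propose(2,'p'): —
step 16 deliver 2→1: 1={prim,v=1,log=-}
step 17 deliver 1→2: —
step 18 deliver 2→4: 4={back,v=1,log=-}
step 19 deliver 4→2: —
step 20 deliver 2→0: 0={back,v=1,log=-}
step 21 deliver 0→2: —
step 22 deliver 2→4: 4={back,v=2,log=-}
step 23 deliver 3→0: —
step 24 deliver 0→4: —

no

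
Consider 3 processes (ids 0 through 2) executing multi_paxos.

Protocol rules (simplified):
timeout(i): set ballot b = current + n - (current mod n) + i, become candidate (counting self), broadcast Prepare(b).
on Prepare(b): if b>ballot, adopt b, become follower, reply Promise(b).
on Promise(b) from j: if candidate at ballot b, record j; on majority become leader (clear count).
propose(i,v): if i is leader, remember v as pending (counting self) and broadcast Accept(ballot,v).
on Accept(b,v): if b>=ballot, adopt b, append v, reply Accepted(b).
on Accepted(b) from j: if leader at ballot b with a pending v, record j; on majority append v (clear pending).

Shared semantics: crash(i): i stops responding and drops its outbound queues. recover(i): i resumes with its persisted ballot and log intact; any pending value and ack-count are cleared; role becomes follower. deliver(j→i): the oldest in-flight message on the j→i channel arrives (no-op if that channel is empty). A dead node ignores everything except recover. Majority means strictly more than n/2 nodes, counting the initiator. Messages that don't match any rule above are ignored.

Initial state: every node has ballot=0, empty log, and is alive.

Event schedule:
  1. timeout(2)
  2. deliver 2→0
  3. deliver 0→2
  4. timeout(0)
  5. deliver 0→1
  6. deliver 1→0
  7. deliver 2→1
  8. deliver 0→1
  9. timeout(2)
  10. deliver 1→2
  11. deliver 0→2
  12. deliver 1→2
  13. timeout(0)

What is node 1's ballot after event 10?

6

e1 timeout(2): 2[cand,b=5,-]
e2 deliver 2→0: 0[foll,b=5,-]
e3 deliver 0→2: 2[lead,b=5,-]
e4 timeout(0): 0[cand,b=6,-]
e5 deliver 0→1: 1[foll,b=6,-]
e6 deliver 1→0: 0[lead,b=6,-]
e7 deliver 2→1: ·
e8 deliver 0→1: ·
e9 timeout(2): 2[cand,b=8,-]
e10 deliver 1→2: ·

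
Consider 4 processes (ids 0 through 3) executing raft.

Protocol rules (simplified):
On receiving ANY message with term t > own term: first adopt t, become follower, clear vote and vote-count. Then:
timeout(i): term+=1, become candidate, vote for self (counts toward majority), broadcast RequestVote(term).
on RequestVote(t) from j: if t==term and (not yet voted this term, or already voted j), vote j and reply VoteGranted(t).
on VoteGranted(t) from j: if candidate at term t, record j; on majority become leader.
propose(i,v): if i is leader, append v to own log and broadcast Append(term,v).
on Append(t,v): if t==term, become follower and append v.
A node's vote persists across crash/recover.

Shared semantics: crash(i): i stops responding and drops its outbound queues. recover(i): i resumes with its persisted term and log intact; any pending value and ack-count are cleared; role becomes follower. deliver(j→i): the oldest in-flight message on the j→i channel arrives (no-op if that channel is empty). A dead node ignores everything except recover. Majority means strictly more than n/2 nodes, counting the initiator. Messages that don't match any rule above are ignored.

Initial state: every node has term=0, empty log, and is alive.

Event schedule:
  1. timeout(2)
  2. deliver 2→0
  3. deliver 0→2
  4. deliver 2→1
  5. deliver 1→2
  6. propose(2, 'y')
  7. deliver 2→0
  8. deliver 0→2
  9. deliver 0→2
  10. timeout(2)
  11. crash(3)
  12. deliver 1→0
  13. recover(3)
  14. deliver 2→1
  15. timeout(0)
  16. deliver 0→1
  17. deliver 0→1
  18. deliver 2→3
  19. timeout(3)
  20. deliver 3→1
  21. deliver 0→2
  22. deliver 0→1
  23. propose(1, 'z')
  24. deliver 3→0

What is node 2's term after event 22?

step 1 timeout(2): 2={cand,t=1,log=-}
step 2 deliver 2→0: 0={foll,t=1,log=-}
step 3 deliver 0→2: —
step 4 deliver 2→1: 1={foll,t=1,log=-}
step 5 deliver 1→2: 2={lead,t=1,log=-}
step 6 propose(2,'y'): 2={lead,t=1,log=y}
step 7 deliver 2→0: 0={foll,t=1,log=y}
step 8 deliver 0→2: —
step 9 deliver 0→2: —
step 10 timeout(2): 2={cand,t=2,log=y}
step 11 crash(3): 3={✗foll,t=0,log=-}
step 12 deliver 1→0: —
step 13 recover(3): 3={foll,t=0,log=-}
step 14 deliver 2→1: 1={foll,t=1,log=y}
step 15 timeout(0): 0={cand,t=2,log=y}
step 16 deliver 0→1: 1={foll,t=2,log=y}
step 17 deliver 0→1: —
step 18 deliver 2→3: 3={foll,t=1,log=-}
step 19 timeout(3): 3={cand,t=2,log=-}
step 20 deliver 3→1: —
step 21 deliver 0→2: —
step 22 deliver 0→1: —

2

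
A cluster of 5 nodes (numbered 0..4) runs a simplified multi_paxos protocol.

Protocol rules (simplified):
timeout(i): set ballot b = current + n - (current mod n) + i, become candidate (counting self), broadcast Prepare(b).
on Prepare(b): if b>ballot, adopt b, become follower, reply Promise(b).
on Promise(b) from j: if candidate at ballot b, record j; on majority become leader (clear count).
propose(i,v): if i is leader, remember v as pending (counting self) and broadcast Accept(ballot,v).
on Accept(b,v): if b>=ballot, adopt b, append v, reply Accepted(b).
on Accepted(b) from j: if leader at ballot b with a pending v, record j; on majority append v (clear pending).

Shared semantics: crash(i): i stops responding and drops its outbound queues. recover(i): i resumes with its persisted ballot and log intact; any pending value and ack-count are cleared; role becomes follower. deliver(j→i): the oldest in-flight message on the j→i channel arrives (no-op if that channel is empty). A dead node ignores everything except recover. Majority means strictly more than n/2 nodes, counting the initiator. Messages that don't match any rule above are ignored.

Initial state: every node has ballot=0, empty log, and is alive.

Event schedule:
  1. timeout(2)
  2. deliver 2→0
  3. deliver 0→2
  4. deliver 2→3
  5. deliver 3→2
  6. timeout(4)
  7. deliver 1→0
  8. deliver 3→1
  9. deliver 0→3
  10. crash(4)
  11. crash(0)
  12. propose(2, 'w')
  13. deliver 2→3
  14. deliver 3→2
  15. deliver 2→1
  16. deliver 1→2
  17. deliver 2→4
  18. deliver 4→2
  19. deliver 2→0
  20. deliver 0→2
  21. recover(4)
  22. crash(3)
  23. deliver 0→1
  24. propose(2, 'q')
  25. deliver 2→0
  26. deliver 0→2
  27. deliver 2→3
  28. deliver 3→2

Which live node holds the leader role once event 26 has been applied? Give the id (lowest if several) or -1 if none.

e1 timeout(2): 2[cand,b=7,-]
e2 deliver 2→0: 0[foll,b=7,-]
e3 deliver 0→2: ·
e4 deliver 2→3: 3[foll,b=7,-]
e5 deliver 3→2: 2[lead,b=7,-]
e6 timeout(4): 4[cand,b=9,-]
e7 deliver 1→0: ·
e8 deliver 3→1: ·
e9 deliver 0→3: ·
e10 crash(4): 4[✗cand,b=9,-]
e11 crash(0): 0[✗foll,b=7,-]
e12 propose(2,'w'): ·
e13 deliver 2→3: 3[foll,b=7,w]
e14 deliver 3→2: ·
e15 deliver 2→1: 1[foll,b=7,-]
e16 deliver 1→2: ·
e17 deliver 2→4: ·
e18 deliver 4→2: ·
e19 deliver 2→0: ·
e20 deliver 0→2: ·
e21 recover(4): 4[foll,b=9,-]
e22 crash(3): 3[✗foll,b=7,w]
e23 deliver 0→1: ·
e24 propose(2,'q'): ·
e25 deliver 2→0: ·
e26 deliver 0→2: ·

2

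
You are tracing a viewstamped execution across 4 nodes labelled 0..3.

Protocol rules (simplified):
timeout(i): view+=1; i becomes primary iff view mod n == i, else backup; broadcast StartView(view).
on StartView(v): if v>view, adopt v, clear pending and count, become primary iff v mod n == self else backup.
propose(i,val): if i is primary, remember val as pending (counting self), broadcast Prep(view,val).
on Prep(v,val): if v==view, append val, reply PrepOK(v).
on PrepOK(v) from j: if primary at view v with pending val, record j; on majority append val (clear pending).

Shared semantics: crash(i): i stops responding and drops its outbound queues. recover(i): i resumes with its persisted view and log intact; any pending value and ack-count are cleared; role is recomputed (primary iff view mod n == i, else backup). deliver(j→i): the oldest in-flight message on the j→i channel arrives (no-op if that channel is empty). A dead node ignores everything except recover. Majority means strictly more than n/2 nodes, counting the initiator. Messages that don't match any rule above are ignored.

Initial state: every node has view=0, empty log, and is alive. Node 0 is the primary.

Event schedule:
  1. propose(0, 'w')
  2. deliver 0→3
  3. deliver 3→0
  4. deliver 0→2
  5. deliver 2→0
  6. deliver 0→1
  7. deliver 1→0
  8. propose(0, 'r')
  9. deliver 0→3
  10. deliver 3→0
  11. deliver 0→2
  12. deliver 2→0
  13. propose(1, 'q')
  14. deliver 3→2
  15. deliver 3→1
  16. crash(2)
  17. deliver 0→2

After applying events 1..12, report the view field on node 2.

after 1 — propose(0,'w'): ·
after 2 — deliver 0→3: n3:back/v0/[w]
after 3 — deliver 3→0: ·
after 4 — deliver 0→2: n2:back/v0/[w]
after 5 — deliver 2→0: n0:prim/v0/[w]
after 6 — deliver 0→1: n1:back/v0/[w]
after 7 — deliver 1→0: ·
after 8 — propose(0,'r'): ·
after 9 — deliver 0→3: n3:back/v0/[w,r]
after 10 — deliver 3→0: ·
after 11 — deliver 0→2: n2:back/v0/[w,r]
after 12 — deliver 2→0: n0:prim/v0/[w,r]

0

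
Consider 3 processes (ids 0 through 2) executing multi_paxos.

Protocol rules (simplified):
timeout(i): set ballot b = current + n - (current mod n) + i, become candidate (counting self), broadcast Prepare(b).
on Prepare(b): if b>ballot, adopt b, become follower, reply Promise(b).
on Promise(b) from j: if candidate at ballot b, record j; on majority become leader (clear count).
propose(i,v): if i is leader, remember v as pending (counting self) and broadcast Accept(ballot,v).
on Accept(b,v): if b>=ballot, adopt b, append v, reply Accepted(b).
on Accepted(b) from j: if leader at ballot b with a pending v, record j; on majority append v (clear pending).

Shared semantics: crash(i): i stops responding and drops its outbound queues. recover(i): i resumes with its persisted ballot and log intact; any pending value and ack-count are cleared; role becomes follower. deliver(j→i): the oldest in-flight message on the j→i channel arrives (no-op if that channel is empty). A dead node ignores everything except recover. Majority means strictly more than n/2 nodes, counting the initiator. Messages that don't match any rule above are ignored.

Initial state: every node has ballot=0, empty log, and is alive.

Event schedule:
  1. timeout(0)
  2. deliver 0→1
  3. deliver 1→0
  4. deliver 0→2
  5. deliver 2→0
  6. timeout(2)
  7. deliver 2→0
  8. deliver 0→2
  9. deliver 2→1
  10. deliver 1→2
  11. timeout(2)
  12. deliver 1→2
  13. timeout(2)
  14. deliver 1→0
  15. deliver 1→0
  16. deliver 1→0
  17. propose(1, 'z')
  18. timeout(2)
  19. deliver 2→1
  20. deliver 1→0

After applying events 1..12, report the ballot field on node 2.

1. timeout(0):  <0:cand b3 ->
2. deliver 0→1:  <1:foll b3 ->
3. deliver 1→0:  <0:lead b3 ->
4. deliver 0→2:  <2:foll b3 ->
5. deliver 2→0:  nop
6. timeout(2):  <2:cand b8 ->
7. deliver 2→0:  <0:foll b8 ->
8. deliver 0→2:  <2:lead b8 ->
9. deliver 2→1:  <1:foll b8 ->
10. deliver 1→2:  nop
11. timeout(2):  <2:cand b11 ->
12. deliver 1→2:  nop

11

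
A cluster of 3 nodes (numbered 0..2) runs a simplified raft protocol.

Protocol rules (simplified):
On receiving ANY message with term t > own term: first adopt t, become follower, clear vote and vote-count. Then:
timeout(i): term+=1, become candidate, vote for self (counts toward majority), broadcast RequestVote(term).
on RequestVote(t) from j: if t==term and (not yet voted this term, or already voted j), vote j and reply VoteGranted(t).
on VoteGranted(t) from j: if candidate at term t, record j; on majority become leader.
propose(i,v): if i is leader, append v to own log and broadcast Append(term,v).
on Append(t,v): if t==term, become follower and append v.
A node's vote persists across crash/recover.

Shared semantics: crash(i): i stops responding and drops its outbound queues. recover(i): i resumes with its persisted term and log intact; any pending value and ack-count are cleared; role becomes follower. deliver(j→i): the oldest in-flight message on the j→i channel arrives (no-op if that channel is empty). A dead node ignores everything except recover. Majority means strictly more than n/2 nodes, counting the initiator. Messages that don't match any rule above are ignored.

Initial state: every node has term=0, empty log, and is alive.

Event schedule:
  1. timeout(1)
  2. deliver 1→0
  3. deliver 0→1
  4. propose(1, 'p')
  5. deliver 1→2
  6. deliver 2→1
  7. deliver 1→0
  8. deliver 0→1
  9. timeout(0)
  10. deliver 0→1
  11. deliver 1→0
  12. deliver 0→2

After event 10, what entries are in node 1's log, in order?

p

1. timeout(1):  <1:cand t1 ->
2. deliver 1→0:  <0:foll t1 ->
3. deliver 0→1:  <1:lead t1 ->
4. propose(1,'p'):  <1:lead t1 p>
5. deliver 1→2:  <2:foll t1 ->
6. deliver 2→1:  nop
7. deliver 1→0:  <0:foll t1 p>
8. deliver 0→1:  nop
9. timeout(0):  <0:cand t2 p>
10. deliver 0→1:  <1:foll t2 p>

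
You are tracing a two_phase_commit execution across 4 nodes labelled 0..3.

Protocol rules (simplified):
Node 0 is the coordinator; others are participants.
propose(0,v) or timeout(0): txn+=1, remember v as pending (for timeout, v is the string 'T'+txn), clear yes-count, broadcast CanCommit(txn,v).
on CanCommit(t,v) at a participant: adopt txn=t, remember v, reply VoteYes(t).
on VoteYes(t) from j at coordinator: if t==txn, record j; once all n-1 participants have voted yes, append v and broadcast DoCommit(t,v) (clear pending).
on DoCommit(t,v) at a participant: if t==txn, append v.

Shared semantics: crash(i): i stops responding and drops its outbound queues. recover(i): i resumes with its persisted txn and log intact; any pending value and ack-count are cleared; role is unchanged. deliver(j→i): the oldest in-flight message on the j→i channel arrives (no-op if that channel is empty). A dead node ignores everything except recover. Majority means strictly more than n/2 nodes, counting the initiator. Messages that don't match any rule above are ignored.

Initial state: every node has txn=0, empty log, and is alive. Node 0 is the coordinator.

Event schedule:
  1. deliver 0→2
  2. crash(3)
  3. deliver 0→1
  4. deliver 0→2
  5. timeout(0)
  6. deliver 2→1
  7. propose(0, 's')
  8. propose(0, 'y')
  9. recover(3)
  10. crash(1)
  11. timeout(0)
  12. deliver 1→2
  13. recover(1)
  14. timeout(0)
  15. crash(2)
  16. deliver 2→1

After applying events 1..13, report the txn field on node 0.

e1 deliver 0→2: ·
e2 crash(3): 3[✗part,t=0,-]
e3 deliver 0→1: ·
e4 deliver 0→2: ·
e5 timeout(0): 0[coor,t=1,-]
e6 deliver 2→1: ·
e7 propose(0,'s'): 0[coor,t=2,-]
e8 propose(0,'y'): 0[coor,t=3,-]
e9 recover(3): 3[part,t=0,-]
e10 crash(1): 1[✗part,t=0,-]
e11 timeout(0): 0[coor,t=4,-]
e12 deliver 1→2: ·
e13 recover(1): 1[part,t=0,-]

4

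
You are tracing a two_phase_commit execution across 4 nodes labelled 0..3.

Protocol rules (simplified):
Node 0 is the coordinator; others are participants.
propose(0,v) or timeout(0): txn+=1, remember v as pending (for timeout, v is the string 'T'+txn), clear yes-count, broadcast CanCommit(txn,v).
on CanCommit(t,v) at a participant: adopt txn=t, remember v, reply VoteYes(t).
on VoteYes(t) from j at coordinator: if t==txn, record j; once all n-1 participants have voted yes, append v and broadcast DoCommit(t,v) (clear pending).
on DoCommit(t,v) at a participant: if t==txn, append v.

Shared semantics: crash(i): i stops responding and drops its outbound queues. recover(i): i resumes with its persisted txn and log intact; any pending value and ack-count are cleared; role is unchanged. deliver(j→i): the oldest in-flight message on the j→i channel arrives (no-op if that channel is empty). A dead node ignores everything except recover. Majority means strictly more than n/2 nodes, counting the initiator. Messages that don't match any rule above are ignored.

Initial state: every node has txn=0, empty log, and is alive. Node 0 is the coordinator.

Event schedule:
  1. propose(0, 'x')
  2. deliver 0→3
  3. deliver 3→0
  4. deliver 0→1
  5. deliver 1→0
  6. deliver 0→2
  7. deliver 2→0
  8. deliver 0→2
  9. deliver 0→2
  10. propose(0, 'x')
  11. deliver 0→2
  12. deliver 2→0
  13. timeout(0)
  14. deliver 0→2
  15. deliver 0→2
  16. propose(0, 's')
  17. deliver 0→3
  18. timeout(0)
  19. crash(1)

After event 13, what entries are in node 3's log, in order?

empty

1. propose(0,'x'):  <0:coor t1 ->
2. deliver 0→3:  <3:part t1 ->
3. deliver 3→0:  nop
4. deliver 0→1:  <1:part t1 ->
5. deliver 1→0:  nop
6. deliver 0→2:  <2:part t1 ->
7. deliver 2→0:  <0:coor t1 x>
8. deliver 0→2:  <2:part t1 x>
9. deliver 0→2:  nop
10. propose(0,'x'):  <0:coor t2 x>
11. deliver 0→2:  <2:part t2 x>
12. deliver 2→0:  nop
13. timeout(0):  <0:coor t3 x>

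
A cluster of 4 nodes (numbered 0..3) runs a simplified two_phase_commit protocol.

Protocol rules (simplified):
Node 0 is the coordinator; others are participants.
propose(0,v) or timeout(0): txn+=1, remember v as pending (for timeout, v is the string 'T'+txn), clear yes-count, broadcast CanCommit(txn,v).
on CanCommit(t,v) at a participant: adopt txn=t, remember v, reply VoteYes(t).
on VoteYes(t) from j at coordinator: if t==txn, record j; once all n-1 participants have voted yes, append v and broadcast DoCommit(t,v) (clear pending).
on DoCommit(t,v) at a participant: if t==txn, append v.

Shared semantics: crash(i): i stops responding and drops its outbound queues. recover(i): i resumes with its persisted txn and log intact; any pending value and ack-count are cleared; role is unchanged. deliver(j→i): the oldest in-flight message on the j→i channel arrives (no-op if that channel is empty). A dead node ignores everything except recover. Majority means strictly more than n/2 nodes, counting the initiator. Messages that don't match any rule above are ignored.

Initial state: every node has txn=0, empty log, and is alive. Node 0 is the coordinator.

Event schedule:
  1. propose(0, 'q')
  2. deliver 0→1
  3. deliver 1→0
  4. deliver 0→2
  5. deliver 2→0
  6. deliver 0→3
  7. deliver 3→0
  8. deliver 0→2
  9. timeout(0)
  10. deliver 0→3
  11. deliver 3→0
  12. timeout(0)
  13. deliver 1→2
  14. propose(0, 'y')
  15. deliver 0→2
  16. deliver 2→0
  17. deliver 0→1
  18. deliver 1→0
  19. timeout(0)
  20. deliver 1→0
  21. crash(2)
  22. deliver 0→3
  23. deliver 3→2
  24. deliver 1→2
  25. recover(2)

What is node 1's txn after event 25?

1. propose(0,'q'):  <0:coor t1 ->
2. deliver 0→1:  <1:part t1 ->
3. deliver 1→0:  nop
4. deliver 0→2:  <2:part t1 ->
5. deliver 2→0:  nop
6. deliver 0→3:  <3:part t1 ->
7. deliver 3→0:  <0:coor t1 q>
8. deliver 0→2:  <2:part t1 q>
9. timeout(0):  <0:coor t2 q>
10. deliver 0→3:  <3:part t1 q>
11. deliver 3→0:  nop
12. timeout(0):  <0:coor t3 q>
13. deliver 1→2:  nop
14. propose(0,'y'):  <0:coor t4 q>
15. deliver 0→2:  <2:part t2 q>
16. deliver 2→0:  nop
17. deliver 0→1:  <1:part t1 q>
18. deliver 1→0:  nop
19. timeout(0):  <0:coor t5 q>
20. deliver 1→0:  nop
21. crash(2):  <2:✗part t2 q>
22. deliver 0→3:  <3:part t2 q>
23. deliver 3→2:  nop
24. deliver 1→2:  nop
25. recover(2):  <2:part t2 q>

1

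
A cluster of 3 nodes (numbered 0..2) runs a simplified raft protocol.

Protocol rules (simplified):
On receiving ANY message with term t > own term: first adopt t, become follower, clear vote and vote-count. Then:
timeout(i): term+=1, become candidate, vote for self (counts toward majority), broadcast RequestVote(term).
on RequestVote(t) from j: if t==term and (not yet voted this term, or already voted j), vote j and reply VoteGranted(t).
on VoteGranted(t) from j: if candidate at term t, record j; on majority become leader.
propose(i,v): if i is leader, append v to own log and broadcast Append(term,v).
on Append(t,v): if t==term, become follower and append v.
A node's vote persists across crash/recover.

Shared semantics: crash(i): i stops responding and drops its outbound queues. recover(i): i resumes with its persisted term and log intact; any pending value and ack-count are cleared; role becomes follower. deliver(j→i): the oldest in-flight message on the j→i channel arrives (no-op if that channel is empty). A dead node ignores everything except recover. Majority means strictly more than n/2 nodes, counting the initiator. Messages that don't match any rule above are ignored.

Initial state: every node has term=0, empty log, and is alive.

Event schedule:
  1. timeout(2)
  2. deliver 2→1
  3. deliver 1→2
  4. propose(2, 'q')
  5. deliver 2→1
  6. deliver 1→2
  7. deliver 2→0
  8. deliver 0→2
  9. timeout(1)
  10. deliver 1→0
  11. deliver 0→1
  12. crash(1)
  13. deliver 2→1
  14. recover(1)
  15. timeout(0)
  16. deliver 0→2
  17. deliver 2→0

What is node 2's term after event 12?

step 1 timeout(2): 2={cand,t=1,log=-}
step 2 deliver 2→1: 1={foll,t=1,log=-}
step 3 deliver 1→2: 2={lead,t=1,log=-}
step 4 propose(2,'q'): 2={lead,t=1,log=q}
step 5 deliver 2→1: 1={foll,t=1,log=q}
step 6 deliver 1→2: —
step 7 deliver 2→0: 0={foll,t=1,log=-}
step 8 deliver 0→2: —
step 9 timeout(1): 1={cand,t=2,log=q}
step 10 deliver 1→0: 0={foll,t=2,log=-}
step 11 deliver 0→1: 1={lead,t=2,log=q}
step 12 crash(1): 1={✗lead,t=2,log=q}

1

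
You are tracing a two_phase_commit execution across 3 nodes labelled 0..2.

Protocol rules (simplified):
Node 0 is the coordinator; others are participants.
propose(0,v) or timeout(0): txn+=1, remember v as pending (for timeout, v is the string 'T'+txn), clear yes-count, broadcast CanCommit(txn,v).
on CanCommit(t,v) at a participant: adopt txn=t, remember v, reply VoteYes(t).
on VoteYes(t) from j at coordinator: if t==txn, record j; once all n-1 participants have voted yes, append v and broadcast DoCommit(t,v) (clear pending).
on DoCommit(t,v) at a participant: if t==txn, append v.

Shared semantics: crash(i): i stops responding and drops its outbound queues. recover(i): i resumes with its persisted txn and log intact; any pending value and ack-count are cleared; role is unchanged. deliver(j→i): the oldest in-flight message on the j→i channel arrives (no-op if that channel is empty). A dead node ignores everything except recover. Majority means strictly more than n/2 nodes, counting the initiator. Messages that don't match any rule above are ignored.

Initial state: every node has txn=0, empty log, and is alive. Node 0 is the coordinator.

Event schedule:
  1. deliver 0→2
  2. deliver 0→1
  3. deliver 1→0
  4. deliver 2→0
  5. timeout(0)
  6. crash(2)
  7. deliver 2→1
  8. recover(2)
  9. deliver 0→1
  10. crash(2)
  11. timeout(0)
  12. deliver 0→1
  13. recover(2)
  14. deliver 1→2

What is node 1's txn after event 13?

e1 deliver 0→2: ·
e2 deliver 0→1: ·
e3 deliver 1→0: ·
e4 deliver 2→0: ·
e5 timeout(0): 0[coor,t=1,-]
e6 crash(2): 2[✗part,t=0,-]
e7 deliver 2→1: ·
e8 recover(2): 2[part,t=0,-]
e9 deliver 0→1: 1[part,t=1,-]
e10 crash(2): 2[✗part,t=0,-]
e11 timeout(0): 0[coor,t=2,-]
e12 deliver 0→1: 1[part,t=2,-]
e13 recover(2): 2[part,t=0,-]

2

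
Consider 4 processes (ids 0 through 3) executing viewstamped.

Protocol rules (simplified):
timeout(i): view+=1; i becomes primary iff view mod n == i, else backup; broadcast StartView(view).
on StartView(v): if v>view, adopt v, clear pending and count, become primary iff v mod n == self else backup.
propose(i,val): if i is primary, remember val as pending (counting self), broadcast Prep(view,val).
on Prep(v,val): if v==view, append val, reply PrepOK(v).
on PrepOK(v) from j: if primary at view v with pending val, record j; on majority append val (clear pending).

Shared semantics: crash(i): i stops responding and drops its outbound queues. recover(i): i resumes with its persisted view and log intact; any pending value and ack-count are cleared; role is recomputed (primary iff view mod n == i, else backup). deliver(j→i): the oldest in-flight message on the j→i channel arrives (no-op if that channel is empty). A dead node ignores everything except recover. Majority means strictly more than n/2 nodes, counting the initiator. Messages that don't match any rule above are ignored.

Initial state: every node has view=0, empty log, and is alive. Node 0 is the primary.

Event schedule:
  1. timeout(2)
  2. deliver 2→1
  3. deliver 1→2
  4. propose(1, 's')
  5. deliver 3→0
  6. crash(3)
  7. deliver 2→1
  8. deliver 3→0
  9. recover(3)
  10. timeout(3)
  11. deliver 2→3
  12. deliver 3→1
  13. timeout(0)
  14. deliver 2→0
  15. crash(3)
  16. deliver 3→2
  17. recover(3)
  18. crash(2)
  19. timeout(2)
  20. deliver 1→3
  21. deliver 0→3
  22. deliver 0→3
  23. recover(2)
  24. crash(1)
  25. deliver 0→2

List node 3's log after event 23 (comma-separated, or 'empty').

s

step 1 timeout(2): 2={back,v=1,log=-}
step 2 deliver 2→1: 1={prim,v=1,log=-}
step 3 deliver 1→2: —
step 4 propose(1,'s'): —
step 5 deliver 3→0: —
step 6 crash(3): 3={✗back,v=0,log=-}
step 7 deliver 2→1: —
step 8 deliver 3→0: —
step 9 recover(3): 3={back,v=0,log=-}
step 10 timeout(3): 3={back,v=1,log=-}
step 11 deliver 2→3: —
step 12 deliver 3→1: —
step 13 timeout(0): 0={back,v=1,log=-}
step 14 deliver 2→0: —
step 15 crash(3): 3={✗back,v=1,log=-}
step 16 deliver 3→2: —
step 17 recover(3): 3={back,v=1,log=-}
step 18 crash(2): 2={✗back,v=1,log=-}
step 19 timeout(2): —
step 20 deliver 1→3: 3={back,v=1,log=s}
step 21 deliver 0→3: —
step 22 deliver 0→3: —
step 23 recover(2): 2={back,v=1,log=-}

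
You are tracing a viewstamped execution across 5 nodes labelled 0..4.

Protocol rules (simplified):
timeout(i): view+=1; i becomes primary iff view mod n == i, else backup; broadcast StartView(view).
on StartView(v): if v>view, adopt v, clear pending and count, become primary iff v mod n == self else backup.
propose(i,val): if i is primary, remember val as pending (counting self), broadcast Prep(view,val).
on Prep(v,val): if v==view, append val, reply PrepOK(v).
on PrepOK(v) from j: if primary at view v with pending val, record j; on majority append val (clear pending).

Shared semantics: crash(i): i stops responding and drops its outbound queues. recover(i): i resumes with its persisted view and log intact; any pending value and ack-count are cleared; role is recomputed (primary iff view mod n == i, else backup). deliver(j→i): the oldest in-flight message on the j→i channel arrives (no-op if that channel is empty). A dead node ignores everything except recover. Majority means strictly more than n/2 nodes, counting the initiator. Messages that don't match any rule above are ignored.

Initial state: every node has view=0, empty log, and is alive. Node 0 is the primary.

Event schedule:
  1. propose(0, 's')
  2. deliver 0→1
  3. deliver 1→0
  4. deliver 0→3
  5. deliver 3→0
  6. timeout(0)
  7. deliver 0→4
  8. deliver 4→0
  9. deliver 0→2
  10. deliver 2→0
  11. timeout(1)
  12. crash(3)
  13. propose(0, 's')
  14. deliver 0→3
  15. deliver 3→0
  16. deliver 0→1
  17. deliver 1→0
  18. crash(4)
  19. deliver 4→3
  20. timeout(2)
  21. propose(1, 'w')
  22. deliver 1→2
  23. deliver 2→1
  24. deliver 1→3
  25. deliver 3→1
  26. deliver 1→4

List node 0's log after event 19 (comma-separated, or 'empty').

step 1 propose(0,'s'): —
step 2 deliver 0→1: 1={back,v=0,log=s}
step 3 deliver 1→0: —
step 4 deliver 0→3: 3={back,v=0,log=s}
step 5 deliver 3→0: 0={prim,v=0,log=s}
step 6 timeout(0): 0={back,v=1,log=s}
step 7 deliver 0→4: 4={back,v=0,log=s}
step 8 deliver 4→0: —
step 9 deliver 0→2: 2={back,v=0,log=s}
step 10 deliver 2→0: —
step 11 timeout(1): 1={prim,v=1,log=s}
step 12 crash(3): 3={✗back,v=0,log=s}
step 13 propose(0,'s'): —
step 14 deliver 0→3: —
step 15 deliver 3→0: —
step 16 deliver 0→1: —
step 17 deliver 1→0: —
step 18 crash(4): 4={✗back,v=0,log=s}
step 19 deliver 4→3: —

s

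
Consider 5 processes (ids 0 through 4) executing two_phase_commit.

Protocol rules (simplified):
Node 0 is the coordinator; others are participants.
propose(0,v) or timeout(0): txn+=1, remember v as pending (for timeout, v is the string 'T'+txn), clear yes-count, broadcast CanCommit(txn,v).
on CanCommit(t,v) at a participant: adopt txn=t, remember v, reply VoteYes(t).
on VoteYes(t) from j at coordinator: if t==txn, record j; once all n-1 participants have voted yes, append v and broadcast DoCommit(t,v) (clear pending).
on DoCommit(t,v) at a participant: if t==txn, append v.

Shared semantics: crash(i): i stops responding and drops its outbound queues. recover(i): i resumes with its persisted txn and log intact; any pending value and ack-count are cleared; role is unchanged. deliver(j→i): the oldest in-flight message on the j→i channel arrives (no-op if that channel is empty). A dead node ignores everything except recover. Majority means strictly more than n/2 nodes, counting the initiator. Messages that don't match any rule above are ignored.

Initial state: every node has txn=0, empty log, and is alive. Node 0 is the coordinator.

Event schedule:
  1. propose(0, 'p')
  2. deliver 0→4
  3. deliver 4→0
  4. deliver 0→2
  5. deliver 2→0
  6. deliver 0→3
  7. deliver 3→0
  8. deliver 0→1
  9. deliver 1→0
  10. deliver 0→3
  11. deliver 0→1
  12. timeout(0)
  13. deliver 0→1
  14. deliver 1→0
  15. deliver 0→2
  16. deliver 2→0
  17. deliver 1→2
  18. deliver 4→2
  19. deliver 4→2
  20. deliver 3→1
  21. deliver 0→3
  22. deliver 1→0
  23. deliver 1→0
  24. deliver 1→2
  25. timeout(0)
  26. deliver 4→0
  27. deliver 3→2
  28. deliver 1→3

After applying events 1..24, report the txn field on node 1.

2

[1] propose(0,'p') → N0(coor t1 [-])
[2] deliver 0→4 → N4(part t1 [-])
[3] deliver 4→0 → ∅
[4] deliver 0→2 → N2(part t1 [-])
[5] deliver 2→0 → ∅
[6] deliver 0→3 → N3(part t1 [-])
[7] deliver 3→0 → ∅
[8] deliver 0→1 → N1(part t1 [-])
[9] deliver 1→0 → N0(coor t1 [p])
[10] deliver 0→3 → N3(part t1 [p])
[11] deliver 0→1 → N1(part t1 [p])
[12] timeout(0) → N0(coor t2 [p])
[13] deliver 0→1 → N1(part t2 [p])
[14] deliver 1→0 → ∅
[15] deliver 0→2 → N2(part t1 [p])
[16] deliver 2→0 → ∅
[17] deliver 1→2 → ∅
[18] deliver 4→2 → ∅
[19] deliver 4→2 → ∅
[20] deliver 3→1 → ∅
[21] deliver 0→3 → N3(part t2 [p])
[22] deliver 1→0 → ∅
[23] deliver 1→0 → ∅
[24] deliver 1→2 → ∅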